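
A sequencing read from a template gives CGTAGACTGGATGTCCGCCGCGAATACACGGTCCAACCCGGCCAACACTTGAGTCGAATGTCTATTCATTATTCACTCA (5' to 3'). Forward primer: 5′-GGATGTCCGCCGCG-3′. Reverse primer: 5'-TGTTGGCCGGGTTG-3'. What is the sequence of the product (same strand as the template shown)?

5'-GGATGTCCGCCGCGAATACACGGTCCAACCCGGCCAACA-3'

Forward primer GGATGTCCGCCGCG is found on the top strand at positions 9–22.
The reverse primer's reverse complement is CAACCCGGCCAACA, which matches the template at positions 34–47.
The product is the template from position 9 through 47 (39 bp).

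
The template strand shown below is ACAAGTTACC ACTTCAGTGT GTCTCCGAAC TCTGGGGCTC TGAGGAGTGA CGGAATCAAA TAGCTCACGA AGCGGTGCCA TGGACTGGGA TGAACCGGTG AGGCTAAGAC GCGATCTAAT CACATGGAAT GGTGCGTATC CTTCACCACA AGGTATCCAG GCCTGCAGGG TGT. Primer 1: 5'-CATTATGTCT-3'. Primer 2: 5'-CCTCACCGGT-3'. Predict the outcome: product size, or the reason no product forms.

Primer 1 (CATTATGTCT) does not match the top strand, and its reverse complement AGACATAATG does not match either.
With no annealing site for primer 1, no amplification occurs.

No product — primer 1 has no binding site in the template.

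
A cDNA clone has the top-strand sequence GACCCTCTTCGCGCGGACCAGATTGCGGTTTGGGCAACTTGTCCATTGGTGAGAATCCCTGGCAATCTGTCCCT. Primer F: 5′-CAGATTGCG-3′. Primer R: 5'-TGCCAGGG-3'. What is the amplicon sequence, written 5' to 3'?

5'-CAGATTGCGGTTTGGGCAACTTGTCCATTGGTGAGAATCCCTGGCA-3'

The forward primer matches the template at positions 19–27.
Reverse complement of the reverse primer: CCCTGGCA. This occurs on the top strand at positions 57–64.
The product is the template from position 19 through 64 (46 bp).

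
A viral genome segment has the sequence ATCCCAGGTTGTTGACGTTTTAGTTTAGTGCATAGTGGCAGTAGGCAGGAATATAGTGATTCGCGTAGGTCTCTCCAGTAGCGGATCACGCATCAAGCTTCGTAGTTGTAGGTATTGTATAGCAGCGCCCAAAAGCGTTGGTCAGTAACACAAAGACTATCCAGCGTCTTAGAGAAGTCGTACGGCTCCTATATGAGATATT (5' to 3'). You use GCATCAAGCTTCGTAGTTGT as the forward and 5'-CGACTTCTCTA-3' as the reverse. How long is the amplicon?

Scanning the template, GCATCAAGCTTCGTAGTTGT occurs at positions 90–109; this primer anneals to the bottom strand there with its 3' end pointing downstream.
Taking the reverse complement of CGACTTCTCTA gives TAGAGAAGTCG, found at positions 170–180 on the template; the primer anneals here to the top strand with its 3' end pointing upstream.
Product length = (reverse-primer end) − (forward-primer start) + 1 = 180 − 90 + 1 = 91 bp.

91 bp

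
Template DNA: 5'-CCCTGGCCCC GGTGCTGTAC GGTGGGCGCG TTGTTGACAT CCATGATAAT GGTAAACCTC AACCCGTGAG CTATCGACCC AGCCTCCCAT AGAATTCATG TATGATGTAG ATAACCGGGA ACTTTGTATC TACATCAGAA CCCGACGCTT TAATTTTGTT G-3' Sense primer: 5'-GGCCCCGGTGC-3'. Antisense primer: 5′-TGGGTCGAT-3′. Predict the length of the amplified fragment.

The forward primer matches the template at positions 5–15.
The reverse primer's reverse complement is ATCGACCCA, which matches the template at positions 73–81.
The product runs from position 5 to position 81, so its length is 81 − 5 + 1 = 77 bp.

77 bp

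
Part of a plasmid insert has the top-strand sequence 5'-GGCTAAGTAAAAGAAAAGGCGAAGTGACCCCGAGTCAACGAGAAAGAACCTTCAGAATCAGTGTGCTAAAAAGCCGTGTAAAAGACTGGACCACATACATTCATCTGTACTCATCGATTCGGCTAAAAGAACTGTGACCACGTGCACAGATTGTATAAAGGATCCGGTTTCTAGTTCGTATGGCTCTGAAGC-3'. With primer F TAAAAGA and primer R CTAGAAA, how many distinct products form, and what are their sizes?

The forward primer TAAAAGA matches the top strand at positions 8–14, 79–85, 124–130.
The reverse primer's reverse complement is TTTCTAG, matching at positions 168–174.
Each forward site pairs with the reverse site to give a product ending at position 174: sizes 167, 96, 51 bp.

Three products: 167 bp, 96 bp, 51 bp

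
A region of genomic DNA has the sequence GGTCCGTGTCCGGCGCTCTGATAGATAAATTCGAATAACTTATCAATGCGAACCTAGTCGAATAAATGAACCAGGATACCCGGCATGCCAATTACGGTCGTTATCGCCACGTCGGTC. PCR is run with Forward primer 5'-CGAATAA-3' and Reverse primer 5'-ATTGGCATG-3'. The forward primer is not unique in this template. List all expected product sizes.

61 bp, 34 bp

The forward primer CGAATAA matches the top strand at positions 32–38, 59–65.
The reverse primer's reverse complement is CATGCCAAT, matching at positions 84–92.
Each forward site pairs with the reverse site to give a product ending at position 92: sizes 61, 34 bp.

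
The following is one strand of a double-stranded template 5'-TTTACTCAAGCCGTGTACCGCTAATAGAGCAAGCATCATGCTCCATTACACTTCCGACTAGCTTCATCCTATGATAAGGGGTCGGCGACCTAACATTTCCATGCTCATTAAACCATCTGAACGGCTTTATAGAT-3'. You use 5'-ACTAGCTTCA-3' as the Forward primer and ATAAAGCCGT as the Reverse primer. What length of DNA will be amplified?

Forward primer ACTAGCTTCA is found on the top strand at positions 57–66.
The reverse primer's reverse complement is ACGGCTTTAT, which matches the template at positions 121–130.
The product runs from position 57 to position 130, so its length is 130 − 57 + 1 = 74 bp.

74 bp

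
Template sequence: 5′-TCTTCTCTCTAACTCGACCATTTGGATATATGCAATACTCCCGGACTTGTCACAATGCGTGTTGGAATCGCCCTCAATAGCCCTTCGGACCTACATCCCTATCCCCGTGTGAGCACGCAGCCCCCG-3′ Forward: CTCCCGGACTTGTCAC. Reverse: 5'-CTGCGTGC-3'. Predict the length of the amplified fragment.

83 bp

Scanning the template, CTCCCGGACTTGTCAC occurs at positions 38–53; this primer anneals to the bottom strand there with its 3' end pointing downstream.
The reverse primer's reverse complement is GCACGCAG, which matches the template at positions 113–120.
The product runs from position 38 to position 120, so its length is 120 − 38 + 1 = 83 bp.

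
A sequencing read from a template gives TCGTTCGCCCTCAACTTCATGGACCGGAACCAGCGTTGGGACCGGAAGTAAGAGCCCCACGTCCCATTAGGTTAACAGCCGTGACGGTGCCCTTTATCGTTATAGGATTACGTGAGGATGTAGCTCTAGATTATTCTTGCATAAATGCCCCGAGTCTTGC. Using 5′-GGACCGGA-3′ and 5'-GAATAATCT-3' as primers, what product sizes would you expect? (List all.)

116 bp, 98 bp

The forward primer GGACCGGA matches the top strand at positions 21–28, 39–46.
The reverse primer's reverse complement is AGATTATTC, matching at positions 128–136.
Each forward site pairs with the reverse site to give a product ending at position 136: sizes 116, 98 bp.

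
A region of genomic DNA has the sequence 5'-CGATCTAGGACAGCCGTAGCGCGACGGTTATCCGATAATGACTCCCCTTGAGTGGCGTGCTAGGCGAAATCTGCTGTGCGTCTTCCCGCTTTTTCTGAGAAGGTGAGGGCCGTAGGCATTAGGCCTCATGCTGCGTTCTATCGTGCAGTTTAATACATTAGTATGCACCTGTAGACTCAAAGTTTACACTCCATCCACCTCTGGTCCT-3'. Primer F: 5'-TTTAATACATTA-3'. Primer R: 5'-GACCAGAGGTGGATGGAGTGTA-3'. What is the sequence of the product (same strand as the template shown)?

Scanning the template, TTTAATACATTA occurs at positions 149–160; this primer anneals to the bottom strand there with its 3' end pointing downstream.
The reverse primer's reverse complement is TACACTCCATCCACCTCTGGTC, which matches the template at positions 185–206.
The product is the template from position 149 through 206 (58 bp).

5'-TTTAATACATTAGTATGCACCTGTAGACTCAAAGTTTACACTCCATCCACCTCTGGTC-3'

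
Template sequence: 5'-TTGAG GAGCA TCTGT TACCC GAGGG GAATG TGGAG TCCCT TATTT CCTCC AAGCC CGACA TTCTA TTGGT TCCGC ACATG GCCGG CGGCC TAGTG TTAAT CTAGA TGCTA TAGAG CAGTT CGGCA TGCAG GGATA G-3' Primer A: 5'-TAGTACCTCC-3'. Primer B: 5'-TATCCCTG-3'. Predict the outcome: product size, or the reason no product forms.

Primer A (TAGTACCTCC) does not match the top strand, and its reverse complement GGAGGTACTA does not match either.
With no annealing site for primer A, no amplification occurs.

No product — primer A has no binding site in the template.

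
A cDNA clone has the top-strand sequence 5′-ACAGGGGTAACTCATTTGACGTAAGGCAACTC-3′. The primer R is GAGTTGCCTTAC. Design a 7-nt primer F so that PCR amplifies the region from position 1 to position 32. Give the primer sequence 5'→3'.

5'-ACAGGGG-3'

The reverse primer's reverse complement GTAAGGCAACTC matches the template at positions 21–32; the product starts at position 1.
The forward primer is identical to the top strand over positions 1–7: ACAGGGG.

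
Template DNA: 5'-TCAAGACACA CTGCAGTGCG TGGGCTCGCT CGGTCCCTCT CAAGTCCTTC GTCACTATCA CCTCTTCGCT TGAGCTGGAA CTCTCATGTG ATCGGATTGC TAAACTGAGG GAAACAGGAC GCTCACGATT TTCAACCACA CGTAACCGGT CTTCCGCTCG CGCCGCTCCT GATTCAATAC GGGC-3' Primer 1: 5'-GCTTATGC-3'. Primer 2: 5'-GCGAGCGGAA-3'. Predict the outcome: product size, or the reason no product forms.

No product — primer 1 has no binding site in the template.

Primer 1 (GCTTATGC) does not match the top strand, and its reverse complement GCATAAGC does not match either.
With no annealing site for primer 1, no amplification occurs.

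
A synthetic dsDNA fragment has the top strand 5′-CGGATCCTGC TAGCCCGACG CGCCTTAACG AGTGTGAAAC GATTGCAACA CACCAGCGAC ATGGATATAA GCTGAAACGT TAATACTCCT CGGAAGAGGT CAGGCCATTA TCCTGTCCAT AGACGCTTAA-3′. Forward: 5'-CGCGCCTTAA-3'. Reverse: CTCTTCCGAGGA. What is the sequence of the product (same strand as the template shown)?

The forward primer matches the template at positions 19–28.
Taking the reverse complement of CTCTTCCGAGGA gives TCCTCGGAAGAG, found at positions 87–98 on the template; the primer anneals here to the top strand with its 3' end pointing upstream.
The product is the template from position 19 through 98 (80 bp).

5'-CGCGCCTTAACGAGTGTGAAACGATTGCAACACACCAGCGACATGGATATAAGCTGAAACGTTAATACTCCTCGGAAGAG-3'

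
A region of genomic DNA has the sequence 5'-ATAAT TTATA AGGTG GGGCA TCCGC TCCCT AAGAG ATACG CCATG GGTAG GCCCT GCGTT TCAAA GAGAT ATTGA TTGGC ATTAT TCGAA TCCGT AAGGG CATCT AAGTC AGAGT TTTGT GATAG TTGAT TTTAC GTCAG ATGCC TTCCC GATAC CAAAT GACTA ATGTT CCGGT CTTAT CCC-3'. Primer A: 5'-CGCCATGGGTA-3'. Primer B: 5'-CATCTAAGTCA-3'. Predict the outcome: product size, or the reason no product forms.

Primer A (CGCCATGGGTA) matches the top strand at positions 39–49 (3' end points downstream).
Primer B (CATCTAAGTCA) also matches the top strand directly, at positions 101–111 — its reverse complement TGACTTAGATG is not present.
Both primers anneal to the bottom strand with 3' ends pointing the same way, so neither can prime synthesis back toward the other.

No product — both primers anneal to the same strand and extend in the same direction.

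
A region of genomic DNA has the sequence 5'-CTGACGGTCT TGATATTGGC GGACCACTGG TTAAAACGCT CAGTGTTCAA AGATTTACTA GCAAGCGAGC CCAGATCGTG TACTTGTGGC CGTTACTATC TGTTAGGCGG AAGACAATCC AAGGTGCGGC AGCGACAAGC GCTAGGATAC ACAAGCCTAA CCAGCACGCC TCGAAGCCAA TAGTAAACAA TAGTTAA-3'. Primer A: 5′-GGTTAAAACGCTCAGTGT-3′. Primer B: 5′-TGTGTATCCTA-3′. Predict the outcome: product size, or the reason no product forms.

Primer A (GGTTAAAACGCTCAGTGT) matches the top strand at positions 29–46; it acts as a forward primer.
Primer B's reverse complement is TAGGATACACA, matching the top strand at positions 143–153; it acts as a reverse primer.
The 3' ends face each other across positions 29–153, giving a 125 bp product.

Yes — a 125 bp product.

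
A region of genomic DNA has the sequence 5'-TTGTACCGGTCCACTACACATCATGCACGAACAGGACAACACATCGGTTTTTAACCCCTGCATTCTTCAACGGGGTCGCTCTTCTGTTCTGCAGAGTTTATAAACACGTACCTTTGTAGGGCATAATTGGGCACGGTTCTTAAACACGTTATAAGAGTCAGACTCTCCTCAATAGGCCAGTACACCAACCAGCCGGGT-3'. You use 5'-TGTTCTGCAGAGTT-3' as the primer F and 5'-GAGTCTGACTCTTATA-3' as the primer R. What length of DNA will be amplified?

Forward primer TGTTCTGCAGAGTT is found on the top strand at positions 85–98.
The reverse primer's reverse complement is TATAAGAGTCAGACTC, which matches the template at positions 150–165.
Amplicon spans positions 85–165: 81 bp.

81 bp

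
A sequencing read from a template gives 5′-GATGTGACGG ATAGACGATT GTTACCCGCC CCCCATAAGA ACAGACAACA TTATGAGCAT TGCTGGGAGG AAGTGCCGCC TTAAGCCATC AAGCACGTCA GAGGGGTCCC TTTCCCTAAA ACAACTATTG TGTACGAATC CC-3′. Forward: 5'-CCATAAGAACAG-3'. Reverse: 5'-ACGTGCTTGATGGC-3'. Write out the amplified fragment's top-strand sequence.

5'-CCATAAGAACAGACAACATTATGAGCATTGCTGGGAGGAAGTGCCGCCTTAAGCCATCAAGCACGT-3'

Forward primer CCATAAGAACAG is found on the top strand at positions 33–44.
The reverse primer's reverse complement is GCCATCAAGCACGT, which matches the template at positions 85–98.
The product is the template from position 33 through 98 (66 bp).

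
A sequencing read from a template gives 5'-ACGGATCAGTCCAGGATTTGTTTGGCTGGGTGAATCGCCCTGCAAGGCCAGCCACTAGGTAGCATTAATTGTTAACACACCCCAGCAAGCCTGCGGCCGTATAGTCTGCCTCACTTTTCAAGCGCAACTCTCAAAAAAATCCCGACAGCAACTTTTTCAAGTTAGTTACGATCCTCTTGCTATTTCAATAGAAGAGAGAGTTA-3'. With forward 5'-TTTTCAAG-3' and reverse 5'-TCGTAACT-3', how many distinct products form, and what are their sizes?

Two products: 57 bp, 18 bp

The forward primer TTTTCAAG matches the top strand at positions 115–122, 154–161.
The reverse primer's reverse complement is AGTTACGA, matching at positions 164–171.
Each forward site pairs with the reverse site to give a product ending at position 171: sizes 57, 18 bp.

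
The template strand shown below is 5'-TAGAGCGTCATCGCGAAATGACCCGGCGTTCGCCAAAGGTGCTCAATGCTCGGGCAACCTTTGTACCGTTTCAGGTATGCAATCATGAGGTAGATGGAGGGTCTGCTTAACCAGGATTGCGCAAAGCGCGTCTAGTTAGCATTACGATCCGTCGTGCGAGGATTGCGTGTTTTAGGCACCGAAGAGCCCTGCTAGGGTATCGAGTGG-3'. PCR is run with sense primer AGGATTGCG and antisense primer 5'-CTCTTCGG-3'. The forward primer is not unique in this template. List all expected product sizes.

The forward primer AGGATTGCG matches the top strand at positions 113–121, 159–167.
The reverse primer's reverse complement is CCGAAGAG, matching at positions 179–186.
Each forward site pairs with the reverse site to give a product ending at position 186: sizes 74, 28 bp.

74 bp, 28 bp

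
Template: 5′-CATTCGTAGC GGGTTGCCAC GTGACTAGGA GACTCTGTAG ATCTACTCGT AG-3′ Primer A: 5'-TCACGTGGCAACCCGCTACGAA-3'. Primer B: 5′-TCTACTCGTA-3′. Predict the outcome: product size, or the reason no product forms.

Primer A (TCACGTGGCAACCCGCTACGAA) has reverse complement TTCGTAGCGGGTTGCCACGTGA, which matches the top strand at positions 3–24; primer A anneals to the top strand there with its 3' end pointing upstream toward position 3.
Primer B (TCTACTCGTA) matches the top strand directly at positions 42–51; it anneals to the bottom strand with its 3' end pointing downstream toward position 51.
The 3' ends diverge (primer A extends toward position 1, primer B toward position 52), so the primers never converge on a shared product.

No product — the primers' 3' ends point away from each other.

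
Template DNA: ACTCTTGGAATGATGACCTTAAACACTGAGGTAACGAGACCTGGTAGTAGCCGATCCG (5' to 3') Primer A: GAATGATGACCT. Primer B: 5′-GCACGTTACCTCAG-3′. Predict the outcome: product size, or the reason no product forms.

No product — primer B has no binding site in the template.

Primer B (GCACGTTACCTCAG) does not match the top strand, and its reverse complement CTGAGGTAACGTGC does not match either.
With no annealing site for primer B, no amplification occurs.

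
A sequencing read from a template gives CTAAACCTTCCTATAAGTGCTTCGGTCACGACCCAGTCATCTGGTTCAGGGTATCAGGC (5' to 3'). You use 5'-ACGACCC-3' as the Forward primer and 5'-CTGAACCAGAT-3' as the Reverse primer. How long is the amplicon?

22 bp

Forward primer ACGACCC is found on the top strand at positions 28–34.
The reverse primer's reverse complement is ATCTGGTTCAG, which matches the template at positions 39–49.
The product runs from position 28 to position 49, so its length is 49 − 28 + 1 = 22 bp.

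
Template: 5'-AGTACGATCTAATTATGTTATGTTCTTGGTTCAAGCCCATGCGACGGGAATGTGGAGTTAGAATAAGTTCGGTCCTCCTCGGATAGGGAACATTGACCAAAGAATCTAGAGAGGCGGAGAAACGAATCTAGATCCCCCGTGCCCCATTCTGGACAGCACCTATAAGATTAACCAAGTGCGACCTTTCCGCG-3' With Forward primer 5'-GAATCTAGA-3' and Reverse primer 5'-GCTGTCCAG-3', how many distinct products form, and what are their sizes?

The forward primer GAATCTAGA matches the top strand at positions 102–110, 124–132.
The reverse primer's reverse complement is CTGGACAGC, matching at positions 149–157.
Each forward site pairs with the reverse site to give a product ending at position 157: sizes 56, 34 bp.

Two products: 56 bp, 34 bp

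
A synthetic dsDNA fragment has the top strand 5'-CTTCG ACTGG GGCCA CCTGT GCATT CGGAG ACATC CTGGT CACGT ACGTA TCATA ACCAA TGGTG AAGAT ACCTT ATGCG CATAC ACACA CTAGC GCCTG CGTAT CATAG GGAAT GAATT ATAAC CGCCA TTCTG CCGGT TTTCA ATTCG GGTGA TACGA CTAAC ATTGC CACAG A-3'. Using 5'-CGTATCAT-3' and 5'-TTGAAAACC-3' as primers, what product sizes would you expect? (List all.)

The forward primer CGTATCAT matches the top strand at positions 47–54, 101–108.
The reverse primer's reverse complement is GGTTTTCAA, matching at positions 138–146.
Each forward site pairs with the reverse site to give a product ending at position 146: sizes 100, 46 bp.

100 bp, 46 bp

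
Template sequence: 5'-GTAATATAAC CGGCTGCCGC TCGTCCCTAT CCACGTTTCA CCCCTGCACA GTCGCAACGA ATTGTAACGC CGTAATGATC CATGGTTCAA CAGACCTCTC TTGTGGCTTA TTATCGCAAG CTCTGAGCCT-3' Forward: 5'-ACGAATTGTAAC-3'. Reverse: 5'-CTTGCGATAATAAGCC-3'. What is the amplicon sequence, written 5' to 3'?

Scanning the template, ACGAATTGTAAC occurs at positions 57–68; this primer anneals to the bottom strand there with its 3' end pointing downstream.
Taking the reverse complement of CTTGCGATAATAAGCC gives GGCTTATTATCGCAAG, found at positions 105–120 on the template; the primer anneals here to the top strand with its 3' end pointing upstream.
The product is the template from position 57 through 120 (64 bp).

5'-ACGAATTGTAACGCCGTAATGATCCATGGTTCAACAGACCTCTCTTGTGGCTTATTATCGCAAG-3'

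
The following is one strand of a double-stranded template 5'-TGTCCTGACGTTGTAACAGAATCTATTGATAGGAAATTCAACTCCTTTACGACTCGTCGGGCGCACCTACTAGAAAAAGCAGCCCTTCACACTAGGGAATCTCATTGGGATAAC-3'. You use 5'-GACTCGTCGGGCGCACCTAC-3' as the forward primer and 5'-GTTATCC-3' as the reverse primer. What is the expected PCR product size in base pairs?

64 bp

The forward primer matches the template at positions 51–70.
Reverse complement of the reverse primer: GGATAAC. This occurs on the top strand at positions 108–114.
The product runs from position 51 to position 114, so its length is 114 − 51 + 1 = 64 bp.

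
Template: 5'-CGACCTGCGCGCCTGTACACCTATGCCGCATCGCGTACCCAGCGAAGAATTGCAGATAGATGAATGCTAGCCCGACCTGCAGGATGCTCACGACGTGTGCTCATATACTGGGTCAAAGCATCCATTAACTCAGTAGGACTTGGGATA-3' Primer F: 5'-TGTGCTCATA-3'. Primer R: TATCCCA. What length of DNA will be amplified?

The forward primer matches the template at positions 96–105.
Reverse complement of the reverse primer: TGGGATA. This occurs on the top strand at positions 141–147.
Amplicon spans positions 96–147: 52 bp.

52 bp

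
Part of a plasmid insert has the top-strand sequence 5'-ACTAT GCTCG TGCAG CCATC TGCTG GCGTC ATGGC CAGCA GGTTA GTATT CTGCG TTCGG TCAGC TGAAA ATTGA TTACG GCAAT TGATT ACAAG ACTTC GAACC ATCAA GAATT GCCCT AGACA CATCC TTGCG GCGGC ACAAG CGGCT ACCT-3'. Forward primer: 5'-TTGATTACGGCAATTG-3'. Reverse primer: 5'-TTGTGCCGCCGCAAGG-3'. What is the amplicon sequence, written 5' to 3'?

5'-TTGATTACGGCAATTGATTACAAGACTTCGAACCATCAAGAATTGCCCTAGACACATCCTTGCGGCGGCACAA-3'

Forward primer TTGATTACGGCAATTG is found on the top strand at positions 72–87.
The reverse primer's reverse complement is CCTTGCGGCGGCACAA, which matches the template at positions 129–144.
The product is the template from position 72 through 144 (73 bp).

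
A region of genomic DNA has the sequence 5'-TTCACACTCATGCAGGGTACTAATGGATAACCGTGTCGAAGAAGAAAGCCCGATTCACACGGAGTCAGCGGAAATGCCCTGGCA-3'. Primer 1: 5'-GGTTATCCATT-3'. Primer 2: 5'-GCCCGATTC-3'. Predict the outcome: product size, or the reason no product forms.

No product — the primers' 3' ends point away from each other.

Primer 1 (GGTTATCCATT) has reverse complement AATGGATAACC, which matches the top strand at positions 22–32; primer 1 anneals to the top strand there with its 3' end pointing upstream toward position 22.
Primer 2 (GCCCGATTC) matches the top strand directly at positions 48–56; it anneals to the bottom strand with its 3' end pointing downstream toward position 56.
The 3' ends diverge (primer 1 extends toward position 1, primer 2 toward position 84), so the primers never converge on a shared product.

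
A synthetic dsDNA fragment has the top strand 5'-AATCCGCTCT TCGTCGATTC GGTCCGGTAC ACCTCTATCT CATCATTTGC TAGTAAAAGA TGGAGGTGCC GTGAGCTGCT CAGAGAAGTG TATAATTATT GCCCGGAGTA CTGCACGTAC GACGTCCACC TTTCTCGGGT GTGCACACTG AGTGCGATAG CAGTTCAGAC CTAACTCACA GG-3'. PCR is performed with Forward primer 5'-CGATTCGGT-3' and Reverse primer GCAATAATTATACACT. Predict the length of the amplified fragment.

88 bp

Forward primer CGATTCGGT is found on the top strand at positions 15–23.
The reverse primer's reverse complement is AGTGTATAATTATTGC, which matches the template at positions 87–102.
Product length = (reverse-primer end) − (forward-primer start) + 1 = 102 − 15 + 1 = 88 bp.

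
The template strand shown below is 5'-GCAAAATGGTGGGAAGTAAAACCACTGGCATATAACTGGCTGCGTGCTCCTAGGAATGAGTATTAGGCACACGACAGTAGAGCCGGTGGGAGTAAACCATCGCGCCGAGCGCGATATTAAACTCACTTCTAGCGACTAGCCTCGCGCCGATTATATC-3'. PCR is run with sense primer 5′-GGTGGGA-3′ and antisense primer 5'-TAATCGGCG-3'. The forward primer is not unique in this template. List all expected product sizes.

The forward primer GGTGGGA matches the top strand at positions 8–14, 85–91.
The reverse primer's reverse complement is CGCCGATTA, matching at positions 145–153.
Each forward site pairs with the reverse site to give a product ending at position 153: sizes 146, 69 bp.

146 bp, 69 bp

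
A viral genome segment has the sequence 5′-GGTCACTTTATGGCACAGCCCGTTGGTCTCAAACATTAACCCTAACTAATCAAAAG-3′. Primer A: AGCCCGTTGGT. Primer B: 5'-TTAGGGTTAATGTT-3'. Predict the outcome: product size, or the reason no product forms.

Yes — a 29 bp product.

Primer A (AGCCCGTTGGT) matches the top strand at positions 17–27; it acts as a forward primer.
Primer B's reverse complement is AACATTAACCCTAA, matching the top strand at positions 32–45; it acts as a reverse primer.
The 3' ends face each other across positions 17–45, giving a 29 bp product.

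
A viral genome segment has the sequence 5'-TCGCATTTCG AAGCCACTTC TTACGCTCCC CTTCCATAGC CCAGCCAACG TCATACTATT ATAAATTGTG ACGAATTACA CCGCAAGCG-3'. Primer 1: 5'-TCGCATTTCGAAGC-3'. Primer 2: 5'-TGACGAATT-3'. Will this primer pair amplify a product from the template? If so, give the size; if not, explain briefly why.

No product — both primers anneal to the same strand and extend in the same direction.

Primer 1 (TCGCATTTCGAAGC) matches the top strand at positions 1–14 (3' end points downstream).
Primer 2 (TGACGAATT) also matches the top strand directly, at positions 69–77 — its reverse complement AATTCGTCA is not present.
Both primers anneal to the bottom strand with 3' ends pointing the same way, so neither can prime synthesis back toward the other.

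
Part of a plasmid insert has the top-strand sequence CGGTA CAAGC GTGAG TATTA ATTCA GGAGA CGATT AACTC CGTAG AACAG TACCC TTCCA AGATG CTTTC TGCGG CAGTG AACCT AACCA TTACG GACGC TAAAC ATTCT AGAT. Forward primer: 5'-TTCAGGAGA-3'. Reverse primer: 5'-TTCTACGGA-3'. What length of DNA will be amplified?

Scanning the template, TTCAGGAGA occurs at positions 22–30; this primer anneals to the bottom strand there with its 3' end pointing downstream.
Taking the reverse complement of TTCTACGGA gives TCCGTAGAA, found at positions 39–47 on the template; the primer anneals here to the top strand with its 3' end pointing upstream.
Amplicon spans positions 22–47: 26 bp.

26 bp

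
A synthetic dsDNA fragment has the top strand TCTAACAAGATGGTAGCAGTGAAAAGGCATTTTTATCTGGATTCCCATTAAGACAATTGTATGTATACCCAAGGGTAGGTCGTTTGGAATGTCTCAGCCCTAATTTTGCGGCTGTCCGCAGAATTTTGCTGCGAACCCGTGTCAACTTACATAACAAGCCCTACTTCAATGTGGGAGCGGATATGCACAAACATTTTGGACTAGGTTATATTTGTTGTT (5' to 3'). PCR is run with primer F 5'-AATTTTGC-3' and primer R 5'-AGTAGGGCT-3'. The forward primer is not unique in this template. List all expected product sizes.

64 bp, 44 bp

The forward primer AATTTTGC matches the top strand at positions 102–109, 122–129.
The reverse primer's reverse complement is AGCCCTACT, matching at positions 157–165.
Each forward site pairs with the reverse site to give a product ending at position 165: sizes 64, 44 bp.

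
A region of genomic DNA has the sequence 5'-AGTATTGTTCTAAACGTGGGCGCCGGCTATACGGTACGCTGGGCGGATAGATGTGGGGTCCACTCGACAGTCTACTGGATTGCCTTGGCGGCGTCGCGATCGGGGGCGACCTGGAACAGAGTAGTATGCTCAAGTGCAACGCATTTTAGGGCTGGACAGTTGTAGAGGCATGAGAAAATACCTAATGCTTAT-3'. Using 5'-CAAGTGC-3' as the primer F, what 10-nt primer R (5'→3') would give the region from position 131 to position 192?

5'-ATAAGCATTA-3'

The product's 3' end on the top strand is position 192.
The reverse primer anneals to the top strand over positions 183–192, i.e. to TAATGCTTAT.
Its sequence written 5'→3' is the reverse complement: ATAAGCATTA.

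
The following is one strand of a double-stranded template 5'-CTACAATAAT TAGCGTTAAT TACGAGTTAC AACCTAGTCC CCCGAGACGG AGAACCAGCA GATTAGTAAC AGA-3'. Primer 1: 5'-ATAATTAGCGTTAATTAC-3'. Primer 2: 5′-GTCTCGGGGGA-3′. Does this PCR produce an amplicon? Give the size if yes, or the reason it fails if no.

Yes — a 43 bp product.

Primer 1 (ATAATTAGCGTTAATTAC) matches the top strand at positions 6–23; it acts as a forward primer.
Primer 2's reverse complement is TCCCCCGAGAC, matching the top strand at positions 38–48; it acts as a reverse primer.
The 3' ends face each other across positions 6–48, giving a 43 bp product.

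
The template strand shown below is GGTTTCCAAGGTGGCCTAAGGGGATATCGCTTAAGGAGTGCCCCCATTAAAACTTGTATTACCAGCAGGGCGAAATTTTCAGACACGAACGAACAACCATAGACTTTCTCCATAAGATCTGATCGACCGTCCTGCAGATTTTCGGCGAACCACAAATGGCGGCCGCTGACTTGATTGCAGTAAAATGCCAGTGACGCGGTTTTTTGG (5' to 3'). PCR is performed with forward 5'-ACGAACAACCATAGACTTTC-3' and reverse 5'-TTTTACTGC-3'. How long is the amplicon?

97 bp

Forward primer ACGAACAACCATAGACTTTC is found on the top strand at positions 89–108.
Reverse complement of the reverse primer: GCAGTAAAA. This occurs on the top strand at positions 177–185.
Amplicon spans positions 89–185: 97 bp.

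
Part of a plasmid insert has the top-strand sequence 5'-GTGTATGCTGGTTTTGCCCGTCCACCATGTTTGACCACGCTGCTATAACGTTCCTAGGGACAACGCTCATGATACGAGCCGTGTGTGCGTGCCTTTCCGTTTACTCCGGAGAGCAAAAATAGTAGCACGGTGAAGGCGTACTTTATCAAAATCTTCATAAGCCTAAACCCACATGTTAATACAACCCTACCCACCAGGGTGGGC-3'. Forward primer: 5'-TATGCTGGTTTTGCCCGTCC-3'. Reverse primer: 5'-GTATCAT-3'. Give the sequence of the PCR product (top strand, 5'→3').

Scanning the template, TATGCTGGTTTTGCCCGTCC occurs at positions 4–23; this primer anneals to the bottom strand there with its 3' end pointing downstream.
Reverse complement of the reverse primer: ATGATAC. This occurs on the top strand at positions 69–75.
The product is the template from position 4 through 75 (72 bp).

5'-TATGCTGGTTTTGCCCGTCCACCATGTTTGACCACGCTGCTATAACGTTCCTAGGGACAACGCTCATGATAC-3'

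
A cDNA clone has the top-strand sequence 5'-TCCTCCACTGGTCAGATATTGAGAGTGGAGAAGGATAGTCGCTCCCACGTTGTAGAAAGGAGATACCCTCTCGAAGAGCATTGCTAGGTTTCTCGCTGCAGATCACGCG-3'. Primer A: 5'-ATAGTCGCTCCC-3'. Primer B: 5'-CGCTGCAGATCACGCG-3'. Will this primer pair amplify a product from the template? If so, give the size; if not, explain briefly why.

Primer A (ATAGTCGCTCCC) matches the top strand at positions 35–46 (3' end points downstream).
Primer B (CGCTGCAGATCACGCG) also matches the top strand directly, at positions 94–109 — its reverse complement CGCGTGATCTGCAGCG is not present.
Both primers anneal to the bottom strand with 3' ends pointing the same way, so neither can prime synthesis back toward the other.

No product — both primers anneal to the same strand and extend in the same direction.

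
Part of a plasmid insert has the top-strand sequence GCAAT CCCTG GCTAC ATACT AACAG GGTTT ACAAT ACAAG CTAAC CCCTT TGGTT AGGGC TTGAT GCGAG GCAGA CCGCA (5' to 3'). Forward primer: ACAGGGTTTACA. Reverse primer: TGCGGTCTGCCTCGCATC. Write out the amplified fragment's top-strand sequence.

5'-ACAGGGTTTACAATACAAGCTAACCCCTTTGGTTAGGGCTTGATGCGAGGCAGACCGCA-3'

Scanning the template, ACAGGGTTTACA occurs at positions 22–33; this primer anneals to the bottom strand there with its 3' end pointing downstream.
Taking the reverse complement of TGCGGTCTGCCTCGCATC gives GATGCGAGGCAGACCGCA, found at positions 63–80 on the template; the primer anneals here to the top strand with its 3' end pointing upstream.
The product is the template from position 22 through 80 (59 bp).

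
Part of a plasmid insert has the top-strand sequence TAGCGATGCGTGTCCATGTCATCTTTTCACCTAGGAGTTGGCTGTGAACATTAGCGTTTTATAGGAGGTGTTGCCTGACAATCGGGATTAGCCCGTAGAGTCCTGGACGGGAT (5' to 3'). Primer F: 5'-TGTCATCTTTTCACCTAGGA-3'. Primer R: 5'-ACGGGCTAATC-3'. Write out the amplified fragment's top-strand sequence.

Forward primer TGTCATCTTTTCACCTAGGA is found on the top strand at positions 17–36.
Reverse complement of the reverse primer: GATTAGCCCGT. This occurs on the top strand at positions 86–96.
The product is the template from position 17 through 96 (80 bp).

5'-TGTCATCTTTTCACCTAGGAGTTGGCTGTGAACATTAGCGTTTTATAGGAGGTGTTGCCTGACAATCGGGATTAGCCCGT-3'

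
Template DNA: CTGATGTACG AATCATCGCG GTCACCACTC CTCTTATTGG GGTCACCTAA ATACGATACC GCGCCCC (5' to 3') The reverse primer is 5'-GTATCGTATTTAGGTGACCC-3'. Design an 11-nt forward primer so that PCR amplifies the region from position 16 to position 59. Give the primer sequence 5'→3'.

The reverse primer's reverse complement GGGTCACCTAAATACGATAC matches the template at positions 40–59; the product starts at position 16.
The forward primer is identical to the top strand over positions 16–26: TCGCGGTCACC.

5'-TCGCGGTCACC-3'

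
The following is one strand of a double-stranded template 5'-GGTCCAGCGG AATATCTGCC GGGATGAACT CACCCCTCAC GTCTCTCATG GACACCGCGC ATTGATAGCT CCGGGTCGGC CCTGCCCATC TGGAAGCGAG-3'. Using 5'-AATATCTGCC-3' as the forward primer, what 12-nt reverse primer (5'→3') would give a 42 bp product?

The forward primer binds at positions 11–20, so a 42 bp product ends at position 11 + 42 − 1 = 52.
The reverse primer anneals to the top strand over positions 41–52, i.e. to GTCTCTCATGGA.
Its sequence written 5'→3' is the reverse complement: TCCATGAGAGAC.

5'-TCCATGAGAGAC-3'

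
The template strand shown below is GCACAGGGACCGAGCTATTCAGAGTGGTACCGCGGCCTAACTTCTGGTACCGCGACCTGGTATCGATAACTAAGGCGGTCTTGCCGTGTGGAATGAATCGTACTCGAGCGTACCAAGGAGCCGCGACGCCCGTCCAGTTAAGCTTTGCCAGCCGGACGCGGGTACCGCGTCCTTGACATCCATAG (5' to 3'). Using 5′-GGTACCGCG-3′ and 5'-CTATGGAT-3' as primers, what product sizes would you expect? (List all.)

160 bp, 140 bp, 25 bp

The forward primer GGTACCGCG matches the top strand at positions 26–34, 46–54, 161–169.
The reverse primer's reverse complement is ATCCATAG, matching at positions 178–185.
Each forward site pairs with the reverse site to give a product ending at position 185: sizes 160, 140, 25 bp.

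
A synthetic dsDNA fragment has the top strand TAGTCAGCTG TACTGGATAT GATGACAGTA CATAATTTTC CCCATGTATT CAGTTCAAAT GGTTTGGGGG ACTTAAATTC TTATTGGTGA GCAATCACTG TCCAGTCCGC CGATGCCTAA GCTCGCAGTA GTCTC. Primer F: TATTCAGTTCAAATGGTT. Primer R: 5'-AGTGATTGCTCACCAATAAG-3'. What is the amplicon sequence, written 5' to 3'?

Forward primer TATTCAGTTCAAATGGTT is found on the top strand at positions 47–64.
Reverse complement of the reverse primer: CTTATTGGTGAGCAATCACT. This occurs on the top strand at positions 80–99.
The product is the template from position 47 through 99 (53 bp).

5'-TATTCAGTTCAAATGGTTTGGGGGACTTAAATTCTTATTGGTGAGCAATCACT-3'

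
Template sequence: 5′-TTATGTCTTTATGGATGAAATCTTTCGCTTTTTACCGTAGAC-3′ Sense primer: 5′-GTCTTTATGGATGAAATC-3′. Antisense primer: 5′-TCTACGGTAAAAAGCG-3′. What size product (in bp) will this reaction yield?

Forward primer GTCTTTATGGATGAAATC is found on the top strand at positions 5–22.
The reverse primer's reverse complement is CGCTTTTTACCGTAGA, which matches the template at positions 26–41.
The product runs from position 5 to position 41, so its length is 41 − 5 + 1 = 37 bp.

37 bp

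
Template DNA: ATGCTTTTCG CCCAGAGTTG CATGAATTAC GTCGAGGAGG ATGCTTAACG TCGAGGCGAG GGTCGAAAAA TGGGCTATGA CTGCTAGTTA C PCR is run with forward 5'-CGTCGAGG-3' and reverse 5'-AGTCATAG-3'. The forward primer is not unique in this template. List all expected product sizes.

53 bp, 34 bp

The forward primer CGTCGAGG matches the top strand at positions 30–37, 49–56.
The reverse primer's reverse complement is CTATGACT, matching at positions 75–82.
Each forward site pairs with the reverse site to give a product ending at position 82: sizes 53, 34 bp.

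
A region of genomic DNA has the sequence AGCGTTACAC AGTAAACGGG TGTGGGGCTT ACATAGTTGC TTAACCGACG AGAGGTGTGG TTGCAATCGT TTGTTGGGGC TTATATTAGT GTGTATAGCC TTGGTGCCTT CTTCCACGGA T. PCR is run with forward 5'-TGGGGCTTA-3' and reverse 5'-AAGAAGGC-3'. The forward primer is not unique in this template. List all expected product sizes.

91 bp, 39 bp

The forward primer TGGGGCTTA matches the top strand at positions 23–31, 75–83.
The reverse primer's reverse complement is GCCTTCTT, matching at positions 106–113.
Each forward site pairs with the reverse site to give a product ending at position 113: sizes 91, 39 bp.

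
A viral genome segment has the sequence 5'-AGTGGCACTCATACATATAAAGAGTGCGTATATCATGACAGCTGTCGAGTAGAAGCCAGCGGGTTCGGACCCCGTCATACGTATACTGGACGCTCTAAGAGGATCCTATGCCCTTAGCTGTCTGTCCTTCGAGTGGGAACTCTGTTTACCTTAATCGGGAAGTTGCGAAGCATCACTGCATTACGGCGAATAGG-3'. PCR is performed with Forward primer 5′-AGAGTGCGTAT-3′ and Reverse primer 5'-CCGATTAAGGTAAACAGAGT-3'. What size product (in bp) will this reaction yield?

Scanning the template, AGAGTGCGTAT occurs at positions 21–31; this primer anneals to the bottom strand there with its 3' end pointing downstream.
Reverse complement of the reverse primer: ACTCTGTTTACCTTAATCGG. This occurs on the top strand at positions 139–158.
The product runs from position 21 to position 158, so its length is 158 − 21 + 1 = 138 bp.

138 bp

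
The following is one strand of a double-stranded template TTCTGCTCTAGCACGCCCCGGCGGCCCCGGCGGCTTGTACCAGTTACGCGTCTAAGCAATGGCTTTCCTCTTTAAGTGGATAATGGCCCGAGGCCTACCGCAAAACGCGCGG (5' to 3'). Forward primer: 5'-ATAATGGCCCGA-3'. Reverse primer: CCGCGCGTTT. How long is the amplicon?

Forward primer ATAATGGCCCGA is found on the top strand at positions 80–91.
Reverse complement of the reverse primer: AAACGCGCGG. This occurs on the top strand at positions 103–112.
Amplicon spans positions 80–112: 33 bp.

33 bp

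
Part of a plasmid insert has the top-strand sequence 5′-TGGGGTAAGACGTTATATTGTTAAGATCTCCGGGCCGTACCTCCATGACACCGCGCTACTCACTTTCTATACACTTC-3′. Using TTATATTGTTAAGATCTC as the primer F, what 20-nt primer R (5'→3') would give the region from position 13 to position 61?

5'-GAGTAGCGCGGTGTCATGGA-3'

The product's 3' end on the top strand is position 61.
The reverse primer anneals to the top strand over positions 42–61, i.e. to TCCATGACACCGCGCTACTC.
Its sequence written 5'→3' is the reverse complement: GAGTAGCGCGGTGTCATGGA.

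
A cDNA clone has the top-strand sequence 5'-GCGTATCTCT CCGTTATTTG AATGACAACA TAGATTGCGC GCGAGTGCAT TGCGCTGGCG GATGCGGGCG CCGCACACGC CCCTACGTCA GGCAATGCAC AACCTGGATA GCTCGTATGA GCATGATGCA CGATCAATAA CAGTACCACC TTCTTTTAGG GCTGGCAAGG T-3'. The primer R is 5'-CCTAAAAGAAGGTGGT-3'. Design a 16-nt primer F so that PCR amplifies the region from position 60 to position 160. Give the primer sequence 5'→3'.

5'-GGATGCGGGCGCCGCA-3'

The reverse primer's reverse complement ACCACCTTCTTTTAGG matches the template at positions 145–160; the product starts at position 60.
The forward primer is identical to the top strand over positions 60–75: GGATGCGGGCGCCGCA.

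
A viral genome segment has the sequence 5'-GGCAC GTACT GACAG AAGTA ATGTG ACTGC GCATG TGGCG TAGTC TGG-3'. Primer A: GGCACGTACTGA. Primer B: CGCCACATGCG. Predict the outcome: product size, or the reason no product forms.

Yes — a 40 bp product.

Primer A (GGCACGTACTGA) matches the top strand at positions 1–12; it acts as a forward primer.
Primer B's reverse complement is CGCATGTGGCG, matching the top strand at positions 30–40; it acts as a reverse primer.
The 3' ends face each other across positions 1–40, giving a 40 bp product.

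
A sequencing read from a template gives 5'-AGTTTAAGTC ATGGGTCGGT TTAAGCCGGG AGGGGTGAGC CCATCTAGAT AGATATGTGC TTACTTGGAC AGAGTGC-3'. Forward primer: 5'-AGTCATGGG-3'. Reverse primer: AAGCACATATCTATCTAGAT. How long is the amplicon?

56 bp

Scanning the template, AGTCATGGG occurs at positions 7–15; this primer anneals to the bottom strand there with its 3' end pointing downstream.
Reverse complement of the reverse primer: ATCTAGATAGATATGTGCTT. This occurs on the top strand at positions 43–62.
The product runs from position 7 to position 62, so its length is 62 − 7 + 1 = 56 bp.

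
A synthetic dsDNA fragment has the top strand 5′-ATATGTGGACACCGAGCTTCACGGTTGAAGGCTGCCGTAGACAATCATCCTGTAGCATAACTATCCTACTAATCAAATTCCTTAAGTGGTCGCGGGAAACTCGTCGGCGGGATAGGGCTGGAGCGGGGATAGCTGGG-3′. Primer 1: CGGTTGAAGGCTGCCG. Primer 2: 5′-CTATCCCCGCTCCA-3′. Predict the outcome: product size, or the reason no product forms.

Yes — a 111 bp product.

Primer 1 (CGGTTGAAGGCTGCCG) matches the top strand at positions 22–37; it acts as a forward primer.
Primer 2's reverse complement is TGGAGCGGGGATAG, matching the top strand at positions 119–132; it acts as a reverse primer.
The 3' ends face each other across positions 22–132, giving a 111 bp product.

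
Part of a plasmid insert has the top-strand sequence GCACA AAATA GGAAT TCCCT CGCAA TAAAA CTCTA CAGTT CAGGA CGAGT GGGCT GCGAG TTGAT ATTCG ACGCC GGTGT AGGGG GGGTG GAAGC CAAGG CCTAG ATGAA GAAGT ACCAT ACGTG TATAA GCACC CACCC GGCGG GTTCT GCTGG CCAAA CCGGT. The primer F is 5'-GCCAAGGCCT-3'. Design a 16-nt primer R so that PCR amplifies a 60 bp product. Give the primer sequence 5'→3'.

The forward primer binds at positions 94–103, so a 60 bp product ends at position 94 + 60 − 1 = 153.
The reverse primer anneals to the top strand over positions 138–153, i.e. to CCCGGCGGGTTCTGCT.
Its sequence written 5'→3' is the reverse complement: AGCAGAACCCGCCGGG.

5'-AGCAGAACCCGCCGGG-3'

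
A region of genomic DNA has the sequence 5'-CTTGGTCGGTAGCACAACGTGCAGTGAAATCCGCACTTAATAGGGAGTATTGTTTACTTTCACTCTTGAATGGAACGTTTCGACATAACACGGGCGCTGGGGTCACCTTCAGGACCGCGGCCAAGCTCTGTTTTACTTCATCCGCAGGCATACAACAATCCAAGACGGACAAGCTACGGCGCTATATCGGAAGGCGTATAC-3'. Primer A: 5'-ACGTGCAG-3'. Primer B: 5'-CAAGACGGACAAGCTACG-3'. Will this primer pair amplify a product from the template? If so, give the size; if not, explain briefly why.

Primer A (ACGTGCAG) matches the top strand at positions 17–24 (3' end points downstream).
Primer B (CAAGACGGACAAGCTACG) also matches the top strand directly, at positions 161–178 — its reverse complement CGTAGCTTGTCCGTCTTG is not present.
Both primers anneal to the bottom strand with 3' ends pointing the same way, so neither can prime synthesis back toward the other.

No product — both primers anneal to the same strand and extend in the same direction.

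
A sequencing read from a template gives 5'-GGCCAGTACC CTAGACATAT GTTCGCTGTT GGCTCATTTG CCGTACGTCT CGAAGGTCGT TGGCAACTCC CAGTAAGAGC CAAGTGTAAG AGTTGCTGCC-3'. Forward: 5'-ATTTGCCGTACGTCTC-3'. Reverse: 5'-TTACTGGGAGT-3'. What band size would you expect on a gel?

Scanning the template, ATTTGCCGTACGTCTC occurs at positions 36–51; this primer anneals to the bottom strand there with its 3' end pointing downstream.
The reverse primer's reverse complement is ACTCCCAGTAA, which matches the template at positions 66–76.
The product runs from position 36 to position 76, so its length is 76 − 36 + 1 = 41 bp.

41 bp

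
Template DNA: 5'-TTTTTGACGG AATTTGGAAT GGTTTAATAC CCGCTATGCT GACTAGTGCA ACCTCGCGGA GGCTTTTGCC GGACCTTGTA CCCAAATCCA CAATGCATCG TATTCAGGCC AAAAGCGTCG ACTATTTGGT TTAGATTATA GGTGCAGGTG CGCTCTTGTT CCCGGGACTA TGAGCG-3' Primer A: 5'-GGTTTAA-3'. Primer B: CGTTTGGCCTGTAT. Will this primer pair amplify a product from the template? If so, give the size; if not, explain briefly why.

No product — primer B has no binding site in the template.

Primer B (CGTTTGGCCTGTAT) does not match the top strand, and its reverse complement ATACAGGCCAAACG does not match either.
With no annealing site for primer B, no amplification occurs.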